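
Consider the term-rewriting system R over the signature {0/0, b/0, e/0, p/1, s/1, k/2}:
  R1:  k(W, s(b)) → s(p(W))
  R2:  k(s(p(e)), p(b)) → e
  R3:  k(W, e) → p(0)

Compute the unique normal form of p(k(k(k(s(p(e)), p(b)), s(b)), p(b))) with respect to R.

1. p(k(k(k(s(p(e)), p(b)), s(b)), p(b)))  →  p(k(s(p(k(s(p(e)), p(b)))), p(b)))   [R1 at 1.1]
2. p(k(s(p(k(s(p(e)), p(b)))), p(b)))  →  p(k(s(p(e)), p(b)))   [R2 at 1.1.1.1]
3. p(k(s(p(e)), p(b)))  →  p(e)   [R2 at 1]

p(e)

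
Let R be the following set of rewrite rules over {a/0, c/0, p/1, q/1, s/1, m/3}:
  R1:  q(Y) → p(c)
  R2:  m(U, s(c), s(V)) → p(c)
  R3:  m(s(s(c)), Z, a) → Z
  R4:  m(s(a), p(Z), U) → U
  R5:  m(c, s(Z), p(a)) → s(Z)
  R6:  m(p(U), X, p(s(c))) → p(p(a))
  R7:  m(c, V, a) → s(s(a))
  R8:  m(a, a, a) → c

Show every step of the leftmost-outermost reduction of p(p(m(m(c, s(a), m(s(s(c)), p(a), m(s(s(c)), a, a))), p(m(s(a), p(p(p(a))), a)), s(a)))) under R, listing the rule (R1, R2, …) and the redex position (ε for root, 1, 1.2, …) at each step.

1. p(p(m(m(c, s(a), m(s(s(c)), p(a), m(s(s(c)), a, a))), p(m(s(a), p(p(p(a))), a)), s(a))))  →  p(p(m(m(c, s(a), m(s(s(c)), p(a), a)), p(m(s(a), p(p(p(a))), a)), s(a))))   [R3 at 1.1.1.3.3]
2. p(p(m(m(c, s(a), m(s(s(c)), p(a), a)), p(m(s(a), p(p(p(a))), a)), s(a))))  →  p(p(m(m(c, s(a), p(a)), p(m(s(a), p(p(p(a))), a)), s(a))))   [R3 at 1.1.1.3]
3. p(p(m(m(c, s(a), p(a)), p(m(s(a), p(p(p(a))), a)), s(a))))  →  p(p(m(s(a), p(m(s(a), p(p(p(a))), a)), s(a))))   [R5 at 1.1.1]
4. p(p(m(s(a), p(m(s(a), p(p(p(a))), a)), s(a))))  →  p(p(s(a)))   [R4 at 1.1]

p(p(s(a)))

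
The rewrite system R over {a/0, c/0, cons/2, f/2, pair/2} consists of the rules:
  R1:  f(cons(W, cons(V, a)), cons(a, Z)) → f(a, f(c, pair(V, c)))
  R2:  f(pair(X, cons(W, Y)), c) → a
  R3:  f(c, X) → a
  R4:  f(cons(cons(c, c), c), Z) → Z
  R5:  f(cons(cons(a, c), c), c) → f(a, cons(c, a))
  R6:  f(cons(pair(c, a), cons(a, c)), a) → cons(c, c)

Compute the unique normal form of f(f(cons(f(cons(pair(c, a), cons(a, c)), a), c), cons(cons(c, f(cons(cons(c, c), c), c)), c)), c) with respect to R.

1. f(f(cons(f(cons(pair(c, a), cons(a, c)), a), c), cons(cons(c, f(cons(cons(c, c), c), c)), c)), c)  →  f(f(cons(cons(c, c), c), cons(cons(c, f(cons(cons(c, c), c), c)), c)), c)   [R6 at 1.1.1]
2. f(f(cons(cons(c, c), c), cons(cons(c, f(cons(cons(c, c), c), c)), c)), c)  →  f(cons(cons(c, f(cons(cons(c, c), c), c)), c), c)   [R4 at 1]
3. f(cons(cons(c, f(cons(cons(c, c), c), c)), c), c)  →  f(cons(cons(c, c), c), c)   [R4 at 1.1.2]
4. f(cons(cons(c, c), c), c)  →  c   [R4 at ε]

c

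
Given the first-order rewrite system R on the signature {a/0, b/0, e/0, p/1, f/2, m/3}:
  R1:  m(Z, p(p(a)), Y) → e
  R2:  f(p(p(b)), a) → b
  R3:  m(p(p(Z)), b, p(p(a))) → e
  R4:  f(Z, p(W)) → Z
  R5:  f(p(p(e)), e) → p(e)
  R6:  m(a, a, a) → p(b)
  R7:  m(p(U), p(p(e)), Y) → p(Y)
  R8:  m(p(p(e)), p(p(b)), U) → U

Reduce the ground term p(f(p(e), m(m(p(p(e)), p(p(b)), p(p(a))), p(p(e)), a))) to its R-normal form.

1. p(f(p(e), m(m(p(p(e)), p(p(b)), p(p(a))), p(p(e)), a)))  →  p(f(p(e), m(p(p(a)), p(p(e)), a)))   [R8 at 1.2.1]
2. p(f(p(e), m(p(p(a)), p(p(e)), a)))  →  p(f(p(e), p(a)))   [R7 at 1.2]
3. p(f(p(e), p(a)))  →  p(p(e))   [R4 at 1]

p(p(e))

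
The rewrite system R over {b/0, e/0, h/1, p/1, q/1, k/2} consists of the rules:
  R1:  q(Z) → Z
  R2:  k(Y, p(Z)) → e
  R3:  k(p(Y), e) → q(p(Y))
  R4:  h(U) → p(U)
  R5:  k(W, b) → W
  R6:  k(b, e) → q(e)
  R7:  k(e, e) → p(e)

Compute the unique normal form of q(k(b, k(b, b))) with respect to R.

b

1. q(k(b, k(b, b)))  →  k(b, k(b, b))   [R1 at ε]
2. k(b, k(b, b))  →  k(b, b)   [R5 at 2]
3. k(b, b)  →  b   [R5 at ε]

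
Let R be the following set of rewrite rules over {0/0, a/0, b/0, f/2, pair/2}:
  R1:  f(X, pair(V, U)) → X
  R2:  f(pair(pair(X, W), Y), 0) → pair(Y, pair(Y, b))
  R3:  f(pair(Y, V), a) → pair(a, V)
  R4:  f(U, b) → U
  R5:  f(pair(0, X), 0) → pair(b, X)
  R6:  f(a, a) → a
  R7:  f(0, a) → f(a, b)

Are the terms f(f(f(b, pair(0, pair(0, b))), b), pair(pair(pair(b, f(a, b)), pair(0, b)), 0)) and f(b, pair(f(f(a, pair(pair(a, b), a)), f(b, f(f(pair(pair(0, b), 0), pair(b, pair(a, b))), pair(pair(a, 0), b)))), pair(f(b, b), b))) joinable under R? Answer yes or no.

Reduce t₁ = f(f(f(b, pair(0, pair(0, b))), b), pair(pair(pair(b, f(a, b)), pair(0, b)), 0)):
1. f(f(f(b, pair(0, pair(0, b))), b), pair(pair(pair(b, f(a, b)), pair(0, b)), 0))  →  f(f(b, pair(0, pair(0, b))), b)   [R1 at ε]
2. f(f(b, pair(0, pair(0, b))), b)  →  f(b, pair(0, pair(0, b)))   [R4 at ε]
3. f(b, pair(0, pair(0, b)))  →  b   [R1 at ε]

Reduce t₂ = f(b, pair(f(f(a, pair(pair(a, b), a)), f(b, f(f(pair(pair(0, b), 0), pair(b, pair(a, b))), pair(pair(a, 0), b)))), pair(f(b, b), b))):
1. f(b, pair(f(f(a, pair(pair(a, b), a)), f(b, f(f(pair(pair(0, b), 0), pair(b, pair(a, b))), pair(pair(a, 0), b)))), pair(f(b, b), b)))  →  b   [R1 at ε]

yes — NF(t₁) = b, NF(t₂) = b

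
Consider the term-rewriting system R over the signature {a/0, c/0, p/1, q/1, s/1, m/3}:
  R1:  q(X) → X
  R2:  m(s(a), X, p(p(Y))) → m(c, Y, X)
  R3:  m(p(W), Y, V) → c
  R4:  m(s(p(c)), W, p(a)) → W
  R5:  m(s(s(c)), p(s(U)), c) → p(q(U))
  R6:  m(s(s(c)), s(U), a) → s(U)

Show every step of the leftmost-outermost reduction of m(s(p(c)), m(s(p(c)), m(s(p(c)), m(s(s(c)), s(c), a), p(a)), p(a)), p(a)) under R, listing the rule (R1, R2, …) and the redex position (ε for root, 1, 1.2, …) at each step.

1. m(s(p(c)), m(s(p(c)), m(s(p(c)), m(s(s(c)), s(c), a), p(a)), p(a)), p(a))  →  m(s(p(c)), m(s(p(c)), m(s(s(c)), s(c), a), p(a)), p(a))   [R4 at ε]
2. m(s(p(c)), m(s(p(c)), m(s(s(c)), s(c), a), p(a)), p(a))  →  m(s(p(c)), m(s(s(c)), s(c), a), p(a))   [R4 at ε]
3. m(s(p(c)), m(s(s(c)), s(c), a), p(a))  →  m(s(s(c)), s(c), a)   [R4 at ε]
4. m(s(s(c)), s(c), a)  →  s(c)   [R6 at ε]

s(c)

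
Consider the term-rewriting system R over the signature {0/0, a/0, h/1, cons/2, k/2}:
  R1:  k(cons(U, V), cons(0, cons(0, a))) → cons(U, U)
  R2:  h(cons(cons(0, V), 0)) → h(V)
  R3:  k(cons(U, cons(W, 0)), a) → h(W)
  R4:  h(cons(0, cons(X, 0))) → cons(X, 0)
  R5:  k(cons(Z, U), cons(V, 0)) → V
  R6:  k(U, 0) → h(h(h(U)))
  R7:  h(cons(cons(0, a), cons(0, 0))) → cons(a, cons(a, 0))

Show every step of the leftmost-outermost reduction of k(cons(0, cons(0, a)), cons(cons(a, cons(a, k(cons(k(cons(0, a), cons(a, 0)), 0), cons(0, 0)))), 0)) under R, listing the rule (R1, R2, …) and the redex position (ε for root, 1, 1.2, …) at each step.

cons(a, cons(a, 0))

1. k(cons(0, cons(0, a)), cons(cons(a, cons(a, k(cons(k(cons(0, a), cons(a, 0)), 0), cons(0, 0)))), 0))  →  cons(a, cons(a, k(cons(k(cons(0, a), cons(a, 0)), 0), cons(0, 0))))   [R5 at ε]
2. cons(a, cons(a, k(cons(k(cons(0, a), cons(a, 0)), 0), cons(0, 0))))  →  cons(a, cons(a, 0))   [R5 at 2.2]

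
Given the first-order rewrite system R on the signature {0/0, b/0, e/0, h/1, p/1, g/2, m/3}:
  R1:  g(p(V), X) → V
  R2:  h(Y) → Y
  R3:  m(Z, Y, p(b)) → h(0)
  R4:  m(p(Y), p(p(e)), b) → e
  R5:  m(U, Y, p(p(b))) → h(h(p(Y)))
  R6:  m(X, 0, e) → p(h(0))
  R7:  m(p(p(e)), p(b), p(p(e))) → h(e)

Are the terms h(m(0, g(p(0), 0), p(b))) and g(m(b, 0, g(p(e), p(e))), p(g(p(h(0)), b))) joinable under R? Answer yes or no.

yes — NF(t₁) = 0, NF(t₂) = 0

Reduce t₁ = h(m(0, g(p(0), 0), p(b))):
1. h(m(0, g(p(0), 0), p(b)))  →  m(0, g(p(0), 0), p(b))   [R2 at ε]
2. m(0, g(p(0), 0), p(b))  →  h(0)   [R3 at ε]
3. h(0)  →  0   [R2 at ε]

Reduce t₂ = g(m(b, 0, g(p(e), p(e))), p(g(p(h(0)), b))):
1. g(m(b, 0, g(p(e), p(e))), p(g(p(h(0)), b)))  →  g(m(b, 0, e), p(g(p(h(0)), b)))   [R1 at 1.3]
2. g(m(b, 0, e), p(g(p(h(0)), b)))  →  g(p(h(0)), p(g(p(h(0)), b)))   [R6 at 1]
3. g(p(h(0)), p(g(p(h(0)), b)))  →  h(0)   [R1 at ε]
4. h(0)  →  0   [R2 at ε]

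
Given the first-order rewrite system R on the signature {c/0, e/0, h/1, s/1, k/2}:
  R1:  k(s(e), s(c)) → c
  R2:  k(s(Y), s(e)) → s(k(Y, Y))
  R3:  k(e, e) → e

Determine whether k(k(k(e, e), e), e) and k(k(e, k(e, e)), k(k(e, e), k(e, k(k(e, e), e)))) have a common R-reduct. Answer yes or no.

yes — NF(t₁) = e, NF(t₂) = e

Reduce t₁ = k(k(k(e, e), e), e):
1. k(k(k(e, e), e), e)  →  k(k(e, e), e)   [R3 at 1.1]
2. k(k(e, e), e)  →  k(e, e)   [R3 at 1]
3. k(e, e)  →  e   [R3 at ε]

Reduce t₂ = k(k(e, k(e, e)), k(k(e, e), k(e, k(k(e, e), e)))):
1. k(k(e, k(e, e)), k(k(e, e), k(e, k(k(e, e), e))))  →  k(k(e, e), k(k(e, e), k(e, k(k(e, e), e))))   [R3 at 1.2]
2. k(k(e, e), k(k(e, e), k(e, k(k(e, e), e))))  →  k(e, k(k(e, e), k(e, k(k(e, e), e))))   [R3 at 1]
3. k(e, k(k(e, e), k(e, k(k(e, e), e))))  →  k(e, k(e, k(e, k(k(e, e), e))))   [R3 at 2.1]
4. k(e, k(e, k(e, k(k(e, e), e))))  →  k(e, k(e, k(e, k(e, e))))   [R3 at 2.2.2.1]
5. k(e, k(e, k(e, k(e, e))))  →  k(e, k(e, k(e, e)))   [R3 at 2.2.2]
6. k(e, k(e, k(e, e)))  →  k(e, k(e, e))   [R3 at 2.2]
7. k(e, k(e, e))  →  k(e, e)   [R3 at 2]
8. k(e, e)  →  e   [R3 at ε]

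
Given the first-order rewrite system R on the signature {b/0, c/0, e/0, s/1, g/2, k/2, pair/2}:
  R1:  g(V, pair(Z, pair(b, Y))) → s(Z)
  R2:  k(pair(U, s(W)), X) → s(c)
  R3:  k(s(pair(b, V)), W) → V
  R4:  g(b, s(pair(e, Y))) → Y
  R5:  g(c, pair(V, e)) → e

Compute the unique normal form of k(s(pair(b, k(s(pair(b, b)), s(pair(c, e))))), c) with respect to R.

b

1. k(s(pair(b, k(s(pair(b, b)), s(pair(c, e))))), c)  →  k(s(pair(b, b)), s(pair(c, e)))   [R3 at ε]
2. k(s(pair(b, b)), s(pair(c, e)))  →  b   [R3 at ε]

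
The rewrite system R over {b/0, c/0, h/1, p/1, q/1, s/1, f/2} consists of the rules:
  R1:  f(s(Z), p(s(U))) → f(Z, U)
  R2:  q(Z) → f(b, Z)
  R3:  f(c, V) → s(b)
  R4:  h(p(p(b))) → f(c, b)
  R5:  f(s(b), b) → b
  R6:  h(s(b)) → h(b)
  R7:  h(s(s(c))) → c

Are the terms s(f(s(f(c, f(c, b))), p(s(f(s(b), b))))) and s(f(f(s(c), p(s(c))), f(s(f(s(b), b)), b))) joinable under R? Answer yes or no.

yes — NF(t₁) = s(b), NF(t₂) = s(b)

Reduce t₁ = s(f(s(f(c, f(c, b))), p(s(f(s(b), b))))):
1. s(f(s(f(c, f(c, b))), p(s(f(s(b), b)))))  →  s(f(f(c, f(c, b)), f(s(b), b)))   [R1 at 1]
2. s(f(f(c, f(c, b)), f(s(b), b)))  →  s(f(s(b), f(s(b), b)))   [R3 at 1.1]
3. s(f(s(b), f(s(b), b)))  →  s(f(s(b), b))   [R5 at 1.2]
4. s(f(s(b), b))  →  s(b)   [R5 at 1]

Reduce t₂ = s(f(f(s(c), p(s(c))), f(s(f(s(b), b)), b))):
1. s(f(f(s(c), p(s(c))), f(s(f(s(b), b)), b)))  →  s(f(f(c, c), f(s(f(s(b), b)), b)))   [R1 at 1.1]
2. s(f(f(c, c), f(s(f(s(b), b)), b)))  →  s(f(s(b), f(s(f(s(b), b)), b)))   [R3 at 1.1]
3. s(f(s(b), f(s(f(s(b), b)), b)))  →  s(f(s(b), f(s(b), b)))   [R5 at 1.2.1.1]
4. s(f(s(b), f(s(b), b)))  →  s(f(s(b), b))   [R5 at 1.2]
5. s(f(s(b), b))  →  s(b)   [R5 at 1]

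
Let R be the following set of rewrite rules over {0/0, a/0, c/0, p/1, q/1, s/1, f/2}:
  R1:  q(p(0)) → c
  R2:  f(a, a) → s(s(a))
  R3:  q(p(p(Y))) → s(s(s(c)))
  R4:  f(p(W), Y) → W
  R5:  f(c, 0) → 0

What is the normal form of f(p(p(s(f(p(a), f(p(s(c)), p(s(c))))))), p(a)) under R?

1. f(p(p(s(f(p(a), f(p(s(c)), p(s(c))))))), p(a))  →  p(s(f(p(a), f(p(s(c)), p(s(c))))))   [R4 at ε]
2. p(s(f(p(a), f(p(s(c)), p(s(c))))))  →  p(s(a))   [R4 at 1.1]

p(s(a))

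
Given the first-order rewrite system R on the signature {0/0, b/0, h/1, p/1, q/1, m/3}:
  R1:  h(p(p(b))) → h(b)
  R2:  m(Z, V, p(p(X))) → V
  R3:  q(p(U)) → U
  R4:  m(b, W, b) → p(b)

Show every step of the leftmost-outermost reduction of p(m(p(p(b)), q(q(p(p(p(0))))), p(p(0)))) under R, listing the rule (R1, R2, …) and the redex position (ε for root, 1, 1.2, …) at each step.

p(p(0))

1. p(m(p(p(b)), q(q(p(p(p(0))))), p(p(0))))  →  p(q(q(p(p(p(0))))))   [R2 at 1]
2. p(q(q(p(p(p(0))))))  →  p(q(p(p(0))))   [R3 at 1.1]
3. p(q(p(p(0))))  →  p(p(0))   [R3 at 1]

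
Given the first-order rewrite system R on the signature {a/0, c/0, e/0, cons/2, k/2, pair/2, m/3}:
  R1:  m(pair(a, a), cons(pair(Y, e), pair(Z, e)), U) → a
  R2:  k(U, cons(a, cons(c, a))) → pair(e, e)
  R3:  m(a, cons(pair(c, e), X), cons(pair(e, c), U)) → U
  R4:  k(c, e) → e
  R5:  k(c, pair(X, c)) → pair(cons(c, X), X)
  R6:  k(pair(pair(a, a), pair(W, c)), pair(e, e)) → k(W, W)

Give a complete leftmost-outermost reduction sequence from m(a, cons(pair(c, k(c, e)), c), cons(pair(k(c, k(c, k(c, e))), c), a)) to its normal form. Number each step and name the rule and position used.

1. m(a, cons(pair(c, k(c, e)), c), cons(pair(k(c, k(c, k(c, e))), c), a))  →  m(a, cons(pair(c, e), c), cons(pair(k(c, k(c, k(c, e))), c), a))   [R4 at 2.1.2]
2. m(a, cons(pair(c, e), c), cons(pair(k(c, k(c, k(c, e))), c), a))  →  m(a, cons(pair(c, e), c), cons(pair(k(c, k(c, e)), c), a))   [R4 at 3.1.1.2.2]
3. m(a, cons(pair(c, e), c), cons(pair(k(c, k(c, e)), c), a))  →  m(a, cons(pair(c, e), c), cons(pair(k(c, e), c), a))   [R4 at 3.1.1.2]
4. m(a, cons(pair(c, e), c), cons(pair(k(c, e), c), a))  →  m(a, cons(pair(c, e), c), cons(pair(e, c), a))   [R4 at 3.1.1]
5. m(a, cons(pair(c, e), c), cons(pair(e, c), a))  →  a   [R3 at ε]

a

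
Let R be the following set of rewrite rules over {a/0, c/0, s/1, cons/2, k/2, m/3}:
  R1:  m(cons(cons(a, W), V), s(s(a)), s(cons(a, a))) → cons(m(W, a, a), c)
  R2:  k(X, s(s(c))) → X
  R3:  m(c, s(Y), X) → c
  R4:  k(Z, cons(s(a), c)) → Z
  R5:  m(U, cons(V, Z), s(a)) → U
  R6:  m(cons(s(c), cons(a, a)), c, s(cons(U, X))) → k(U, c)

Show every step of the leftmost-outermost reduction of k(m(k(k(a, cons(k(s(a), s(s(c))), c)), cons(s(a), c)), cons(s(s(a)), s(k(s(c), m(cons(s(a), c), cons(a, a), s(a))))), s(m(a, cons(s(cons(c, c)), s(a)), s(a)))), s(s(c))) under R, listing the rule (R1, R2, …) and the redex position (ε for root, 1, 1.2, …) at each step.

1. k(m(k(k(a, cons(k(s(a), s(s(c))), c)), cons(s(a), c)), cons(s(s(a)), s(k(s(c), m(cons(s(a), c), cons(a, a), s(a))))), s(m(a, cons(s(cons(c, c)), s(a)), s(a)))), s(s(c)))  →  m(k(k(a, cons(k(s(a), s(s(c))), c)), cons(s(a), c)), cons(s(s(a)), s(k(s(c), m(cons(s(a), c), cons(a, a), s(a))))), s(m(a, cons(s(cons(c, c)), s(a)), s(a))))   [R2 at ε]
2. m(k(k(a, cons(k(s(a), s(s(c))), c)), cons(s(a), c)), cons(s(s(a)), s(k(s(c), m(cons(s(a), c), cons(a, a), s(a))))), s(m(a, cons(s(cons(c, c)), s(a)), s(a))))  →  m(k(a, cons(k(s(a), s(s(c))), c)), cons(s(s(a)), s(k(s(c), m(cons(s(a), c), cons(a, a), s(a))))), s(m(a, cons(s(cons(c, c)), s(a)), s(a))))   [R4 at 1]
3. m(k(a, cons(k(s(a), s(s(c))), c)), cons(s(s(a)), s(k(s(c), m(cons(s(a), c), cons(a, a), s(a))))), s(m(a, cons(s(cons(c, c)), s(a)), s(a))))  →  m(k(a, cons(s(a), c)), cons(s(s(a)), s(k(s(c), m(cons(s(a), c), cons(a, a), s(a))))), s(m(a, cons(s(cons(c, c)), s(a)), s(a))))   [R2 at 1.2.1]
4. m(k(a, cons(s(a), c)), cons(s(s(a)), s(k(s(c), m(cons(s(a), c), cons(a, a), s(a))))), s(m(a, cons(s(cons(c, c)), s(a)), s(a))))  →  m(a, cons(s(s(a)), s(k(s(c), m(cons(s(a), c), cons(a, a), s(a))))), s(m(a, cons(s(cons(c, c)), s(a)), s(a))))   [R4 at 1]
5. m(a, cons(s(s(a)), s(k(s(c), m(cons(s(a), c), cons(a, a), s(a))))), s(m(a, cons(s(cons(c, c)), s(a)), s(a))))  →  m(a, cons(s(s(a)), s(k(s(c), cons(s(a), c)))), s(m(a, cons(s(cons(c, c)), s(a)), s(a))))   [R5 at 2.2.1.2]
6. m(a, cons(s(s(a)), s(k(s(c), cons(s(a), c)))), s(m(a, cons(s(cons(c, c)), s(a)), s(a))))  →  m(a, cons(s(s(a)), s(s(c))), s(m(a, cons(s(cons(c, c)), s(a)), s(a))))   [R4 at 2.2.1]
7. m(a, cons(s(s(a)), s(s(c))), s(m(a, cons(s(cons(c, c)), s(a)), s(a))))  →  m(a, cons(s(s(a)), s(s(c))), s(a))   [R5 at 3.1]
8. m(a, cons(s(s(a)), s(s(c))), s(a))  →  a   [R5 at ε]

a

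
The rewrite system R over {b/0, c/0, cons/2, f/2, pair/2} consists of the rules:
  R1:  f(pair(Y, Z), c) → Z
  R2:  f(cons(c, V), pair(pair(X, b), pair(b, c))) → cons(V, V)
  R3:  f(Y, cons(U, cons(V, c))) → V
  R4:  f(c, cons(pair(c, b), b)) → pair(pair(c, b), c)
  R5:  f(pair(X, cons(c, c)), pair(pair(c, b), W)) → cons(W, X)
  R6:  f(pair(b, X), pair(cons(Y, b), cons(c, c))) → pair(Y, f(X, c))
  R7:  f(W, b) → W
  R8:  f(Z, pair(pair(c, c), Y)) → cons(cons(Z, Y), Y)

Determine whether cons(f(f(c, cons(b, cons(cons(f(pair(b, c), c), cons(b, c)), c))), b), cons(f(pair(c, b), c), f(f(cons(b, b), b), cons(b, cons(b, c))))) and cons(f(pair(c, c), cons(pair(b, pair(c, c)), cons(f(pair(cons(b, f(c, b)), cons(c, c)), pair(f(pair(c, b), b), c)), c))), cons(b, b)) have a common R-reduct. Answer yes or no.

yes — NF(t₁) = cons(cons(c, cons(b, c)), cons(b, b)), NF(t₂) = cons(cons(c, cons(b, c)), cons(b, b))

Reduce t₁ = cons(f(f(c, cons(b, cons(cons(f(pair(b, c), c), cons(b, c)), c))), b), cons(f(pair(c, b), c), f(f(cons(b, b), b), cons(b, cons(b, c))))):
1. cons(f(f(c, cons(b, cons(cons(f(pair(b, c), c), cons(b, c)), c))), b), cons(f(pair(c, b), c), f(f(cons(b, b), b), cons(b, cons(b, c)))))  →  cons(f(c, cons(b, cons(cons(f(pair(b, c), c), cons(b, c)), c))), cons(f(pair(c, b), c), f(f(cons(b, b), b), cons(b, cons(b, c)))))   [R7 at 1]
2. cons(f(c, cons(b, cons(cons(f(pair(b, c), c), cons(b, c)), c))), cons(f(pair(c, b), c), f(f(cons(b, b), b), cons(b, cons(b, c)))))  →  cons(cons(f(pair(b, c), c), cons(b, c)), cons(f(pair(c, b), c), f(f(cons(b, b), b), cons(b, cons(b, c)))))   [R3 at 1]
3. cons(cons(f(pair(b, c), c), cons(b, c)), cons(f(pair(c, b), c), f(f(cons(b, b), b), cons(b, cons(b, c)))))  →  cons(cons(c, cons(b, c)), cons(f(pair(c, b), c), f(f(cons(b, b), b), cons(b, cons(b, c)))))   [R1 at 1.1]
4. cons(cons(c, cons(b, c)), cons(f(pair(c, b), c), f(f(cons(b, b), b), cons(b, cons(b, c)))))  →  cons(cons(c, cons(b, c)), cons(b, f(f(cons(b, b), b), cons(b, cons(b, c)))))   [R1 at 2.1]
5. cons(cons(c, cons(b, c)), cons(b, f(f(cons(b, b), b), cons(b, cons(b, c)))))  →  cons(cons(c, cons(b, c)), cons(b, b))   [R3 at 2.2]

Reduce t₂ = cons(f(pair(c, c), cons(pair(b, pair(c, c)), cons(f(pair(cons(b, f(c, b)), cons(c, c)), pair(f(pair(c, b), b), c)), c))), cons(b, b)):
1. cons(f(pair(c, c), cons(pair(b, pair(c, c)), cons(f(pair(cons(b, f(c, b)), cons(c, c)), pair(f(pair(c, b), b), c)), c))), cons(b, b))  →  cons(f(pair(cons(b, f(c, b)), cons(c, c)), pair(f(pair(c, b), b), c)), cons(b, b))   [R3 at 1]
2. cons(f(pair(cons(b, f(c, b)), cons(c, c)), pair(f(pair(c, b), b), c)), cons(b, b))  →  cons(f(pair(cons(b, c), cons(c, c)), pair(f(pair(c, b), b), c)), cons(b, b))   [R7 at 1.1.1.2]
3. cons(f(pair(cons(b, c), cons(c, c)), pair(f(pair(c, b), b), c)), cons(b, b))  →  cons(f(pair(cons(b, c), cons(c, c)), pair(pair(c, b), c)), cons(b, b))   [R7 at 1.2.1]
4. cons(f(pair(cons(b, c), cons(c, c)), pair(pair(c, b), c)), cons(b, b))  →  cons(cons(c, cons(b, c)), cons(b, b))   [R5 at 1]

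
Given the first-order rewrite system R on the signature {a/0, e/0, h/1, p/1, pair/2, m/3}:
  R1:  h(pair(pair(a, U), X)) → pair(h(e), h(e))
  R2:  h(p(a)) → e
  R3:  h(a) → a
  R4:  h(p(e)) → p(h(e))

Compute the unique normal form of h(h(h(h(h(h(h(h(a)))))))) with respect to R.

a

1. h(h(h(h(h(h(h(h(a))))))))  →  h(h(h(h(h(h(h(a)))))))   [R3 at 1.1.1.1.1.1.1]
2. h(h(h(h(h(h(h(a)))))))  →  h(h(h(h(h(h(a))))))   [R3 at 1.1.1.1.1.1]
3. h(h(h(h(h(h(a))))))  →  h(h(h(h(h(a)))))   [R3 at 1.1.1.1.1]
4. h(h(h(h(h(a)))))  →  h(h(h(h(a))))   [R3 at 1.1.1.1]
5. h(h(h(h(a))))  →  h(h(h(a)))   [R3 at 1.1.1]
6. h(h(h(a)))  →  h(h(a))   [R3 at 1.1]
7. h(h(a))  →  h(a)   [R3 at 1]
8. h(a)  →  a   [R3 at ε]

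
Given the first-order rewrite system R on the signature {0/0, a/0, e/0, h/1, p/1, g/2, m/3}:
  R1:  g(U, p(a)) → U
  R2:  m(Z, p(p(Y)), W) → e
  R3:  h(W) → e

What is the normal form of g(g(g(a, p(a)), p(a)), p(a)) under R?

a

1. g(g(g(a, p(a)), p(a)), p(a))  →  g(g(a, p(a)), p(a))   [R1 at ε]
2. g(g(a, p(a)), p(a))  →  g(a, p(a))   [R1 at ε]
3. g(a, p(a))  →  a   [R1 at ε]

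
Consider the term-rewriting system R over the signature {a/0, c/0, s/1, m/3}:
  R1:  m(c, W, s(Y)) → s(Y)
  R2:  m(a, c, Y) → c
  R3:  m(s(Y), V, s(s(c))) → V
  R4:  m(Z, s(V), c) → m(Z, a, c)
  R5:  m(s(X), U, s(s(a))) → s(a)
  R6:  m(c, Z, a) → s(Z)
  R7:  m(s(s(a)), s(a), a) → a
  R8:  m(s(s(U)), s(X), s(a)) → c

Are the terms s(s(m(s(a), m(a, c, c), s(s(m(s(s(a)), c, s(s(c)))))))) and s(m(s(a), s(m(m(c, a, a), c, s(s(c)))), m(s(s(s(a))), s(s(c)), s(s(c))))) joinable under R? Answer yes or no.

Reduce t₁ = s(s(m(s(a), m(a, c, c), s(s(m(s(s(a)), c, s(s(c)))))))):
1. s(s(m(s(a), m(a, c, c), s(s(m(s(s(a)), c, s(s(c))))))))  →  s(s(m(s(a), c, s(s(m(s(s(a)), c, s(s(c))))))))   [R2 at 1.1.2]
2. s(s(m(s(a), c, s(s(m(s(s(a)), c, s(s(c))))))))  →  s(s(m(s(a), c, s(s(c)))))   [R3 at 1.1.3.1.1]
3. s(s(m(s(a), c, s(s(c)))))  →  s(s(c))   [R3 at 1.1]

Reduce t₂ = s(m(s(a), s(m(m(c, a, a), c, s(s(c)))), m(s(s(s(a))), s(s(c)), s(s(c))))):
1. s(m(s(a), s(m(m(c, a, a), c, s(s(c)))), m(s(s(s(a))), s(s(c)), s(s(c)))))  →  s(m(s(a), s(m(s(a), c, s(s(c)))), m(s(s(s(a))), s(s(c)), s(s(c)))))   [R6 at 1.2.1.1]
2. s(m(s(a), s(m(s(a), c, s(s(c)))), m(s(s(s(a))), s(s(c)), s(s(c)))))  →  s(m(s(a), s(c), m(s(s(s(a))), s(s(c)), s(s(c)))))   [R3 at 1.2.1]
3. s(m(s(a), s(c), m(s(s(s(a))), s(s(c)), s(s(c)))))  →  s(m(s(a), s(c), s(s(c))))   [R3 at 1.3]
4. s(m(s(a), s(c), s(s(c))))  →  s(s(c))   [R3 at 1]

yes — NF(t₁) = s(s(c)), NF(t₂) = s(s(c))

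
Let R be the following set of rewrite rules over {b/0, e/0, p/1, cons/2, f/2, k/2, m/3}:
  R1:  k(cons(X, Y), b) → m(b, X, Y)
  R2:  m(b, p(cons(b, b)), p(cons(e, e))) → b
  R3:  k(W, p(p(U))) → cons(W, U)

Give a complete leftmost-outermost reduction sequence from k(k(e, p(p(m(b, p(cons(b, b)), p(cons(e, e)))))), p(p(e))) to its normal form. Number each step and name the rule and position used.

1. k(k(e, p(p(m(b, p(cons(b, b)), p(cons(e, e)))))), p(p(e)))  →  cons(k(e, p(p(m(b, p(cons(b, b)), p(cons(e, e)))))), e)   [R3 at ε]
2. cons(k(e, p(p(m(b, p(cons(b, b)), p(cons(e, e)))))), e)  →  cons(cons(e, m(b, p(cons(b, b)), p(cons(e, e)))), e)   [R3 at 1]
3. cons(cons(e, m(b, p(cons(b, b)), p(cons(e, e)))), e)  →  cons(cons(e, b), e)   [R2 at 1.2]

cons(cons(e, b), e)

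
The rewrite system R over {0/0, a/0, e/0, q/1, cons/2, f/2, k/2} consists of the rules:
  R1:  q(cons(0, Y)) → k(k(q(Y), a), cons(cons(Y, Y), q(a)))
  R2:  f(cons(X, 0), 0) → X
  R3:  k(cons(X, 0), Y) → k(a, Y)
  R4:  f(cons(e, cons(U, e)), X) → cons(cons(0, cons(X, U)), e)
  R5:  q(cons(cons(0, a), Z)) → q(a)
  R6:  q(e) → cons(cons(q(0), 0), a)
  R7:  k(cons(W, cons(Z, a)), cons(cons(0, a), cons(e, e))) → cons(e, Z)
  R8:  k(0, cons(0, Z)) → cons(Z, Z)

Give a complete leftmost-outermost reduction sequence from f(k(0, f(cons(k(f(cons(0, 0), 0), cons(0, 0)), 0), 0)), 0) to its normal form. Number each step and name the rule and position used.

0

1. f(k(0, f(cons(k(f(cons(0, 0), 0), cons(0, 0)), 0), 0)), 0)  →  f(k(0, k(f(cons(0, 0), 0), cons(0, 0))), 0)   [R2 at 1.2]
2. f(k(0, k(f(cons(0, 0), 0), cons(0, 0))), 0)  →  f(k(0, k(0, cons(0, 0))), 0)   [R2 at 1.2.1]
3. f(k(0, k(0, cons(0, 0))), 0)  →  f(k(0, cons(0, 0)), 0)   [R8 at 1.2]
4. f(k(0, cons(0, 0)), 0)  →  f(cons(0, 0), 0)   [R8 at 1]
5. f(cons(0, 0), 0)  →  0   [R2 at ε]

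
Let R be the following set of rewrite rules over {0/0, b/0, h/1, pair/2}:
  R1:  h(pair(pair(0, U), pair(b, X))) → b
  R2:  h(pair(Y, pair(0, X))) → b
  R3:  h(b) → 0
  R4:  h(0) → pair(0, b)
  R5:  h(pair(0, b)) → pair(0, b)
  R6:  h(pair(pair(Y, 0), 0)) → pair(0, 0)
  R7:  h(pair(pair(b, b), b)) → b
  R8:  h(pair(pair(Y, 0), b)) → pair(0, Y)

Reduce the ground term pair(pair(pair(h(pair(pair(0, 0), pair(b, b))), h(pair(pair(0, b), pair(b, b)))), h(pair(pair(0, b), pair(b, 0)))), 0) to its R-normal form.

1. pair(pair(pair(h(pair(pair(0, 0), pair(b, b))), h(pair(pair(0, b), pair(b, b)))), h(pair(pair(0, b), pair(b, 0)))), 0)  →  pair(pair(pair(b, h(pair(pair(0, b), pair(b, b)))), h(pair(pair(0, b), pair(b, 0)))), 0)   [R1 at 1.1.1]
2. pair(pair(pair(b, h(pair(pair(0, b), pair(b, b)))), h(pair(pair(0, b), pair(b, 0)))), 0)  →  pair(pair(pair(b, b), h(pair(pair(0, b), pair(b, 0)))), 0)   [R1 at 1.1.2]
3. pair(pair(pair(b, b), h(pair(pair(0, b), pair(b, 0)))), 0)  →  pair(pair(pair(b, b), b), 0)   [R1 at 1.2]

pair(pair(pair(b, b), b), 0)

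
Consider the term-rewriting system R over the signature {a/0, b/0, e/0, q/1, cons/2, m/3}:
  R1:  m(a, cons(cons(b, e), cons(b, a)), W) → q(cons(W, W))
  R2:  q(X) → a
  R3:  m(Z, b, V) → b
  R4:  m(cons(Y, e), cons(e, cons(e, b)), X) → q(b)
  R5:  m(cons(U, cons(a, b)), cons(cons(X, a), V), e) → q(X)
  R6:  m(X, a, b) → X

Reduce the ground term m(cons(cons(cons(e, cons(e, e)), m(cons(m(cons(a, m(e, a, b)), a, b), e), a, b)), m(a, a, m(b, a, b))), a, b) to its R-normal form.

cons(cons(cons(e, cons(e, e)), cons(cons(a, e), e)), a)

1. m(cons(cons(cons(e, cons(e, e)), m(cons(m(cons(a, m(e, a, b)), a, b), e), a, b)), m(a, a, m(b, a, b))), a, b)  →  cons(cons(cons(e, cons(e, e)), m(cons(m(cons(a, m(e, a, b)), a, b), e), a, b)), m(a, a, m(b, a, b)))   [R6 at ε]
2. cons(cons(cons(e, cons(e, e)), m(cons(m(cons(a, m(e, a, b)), a, b), e), a, b)), m(a, a, m(b, a, b)))  →  cons(cons(cons(e, cons(e, e)), cons(m(cons(a, m(e, a, b)), a, b), e)), m(a, a, m(b, a, b)))   [R6 at 1.2]
3. cons(cons(cons(e, cons(e, e)), cons(m(cons(a, m(e, a, b)), a, b), e)), m(a, a, m(b, a, b)))  →  cons(cons(cons(e, cons(e, e)), cons(cons(a, m(e, a, b)), e)), m(a, a, m(b, a, b)))   [R6 at 1.2.1]
4. cons(cons(cons(e, cons(e, e)), cons(cons(a, m(e, a, b)), e)), m(a, a, m(b, a, b)))  →  cons(cons(cons(e, cons(e, e)), cons(cons(a, e), e)), m(a, a, m(b, a, b)))   [R6 at 1.2.1.2]
5. cons(cons(cons(e, cons(e, e)), cons(cons(a, e), e)), m(a, a, m(b, a, b)))  →  cons(cons(cons(e, cons(e, e)), cons(cons(a, e), e)), m(a, a, b))   [R6 at 2.3]
6. cons(cons(cons(e, cons(e, e)), cons(cons(a, e), e)), m(a, a, b))  →  cons(cons(cons(e, cons(e, e)), cons(cons(a, e), e)), a)   [R6 at 2]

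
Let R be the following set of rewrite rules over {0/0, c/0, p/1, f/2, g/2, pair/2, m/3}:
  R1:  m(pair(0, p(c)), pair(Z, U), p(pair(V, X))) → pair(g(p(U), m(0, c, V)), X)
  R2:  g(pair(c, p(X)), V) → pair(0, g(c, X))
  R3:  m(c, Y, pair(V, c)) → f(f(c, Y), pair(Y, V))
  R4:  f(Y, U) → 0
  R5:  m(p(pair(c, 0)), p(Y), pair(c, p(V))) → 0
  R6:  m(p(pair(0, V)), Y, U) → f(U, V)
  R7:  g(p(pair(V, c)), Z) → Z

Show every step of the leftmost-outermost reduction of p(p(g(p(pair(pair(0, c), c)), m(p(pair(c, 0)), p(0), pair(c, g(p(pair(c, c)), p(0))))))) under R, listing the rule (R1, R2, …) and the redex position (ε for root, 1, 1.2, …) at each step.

1. p(p(g(p(pair(pair(0, c), c)), m(p(pair(c, 0)), p(0), pair(c, g(p(pair(c, c)), p(0)))))))  →  p(p(m(p(pair(c, 0)), p(0), pair(c, g(p(pair(c, c)), p(0))))))   [R7 at 1.1]
2. p(p(m(p(pair(c, 0)), p(0), pair(c, g(p(pair(c, c)), p(0))))))  →  p(p(m(p(pair(c, 0)), p(0), pair(c, p(0)))))   [R7 at 1.1.3.2]
3. p(p(m(p(pair(c, 0)), p(0), pair(c, p(0)))))  →  p(p(0))   [R5 at 1.1]

p(p(0))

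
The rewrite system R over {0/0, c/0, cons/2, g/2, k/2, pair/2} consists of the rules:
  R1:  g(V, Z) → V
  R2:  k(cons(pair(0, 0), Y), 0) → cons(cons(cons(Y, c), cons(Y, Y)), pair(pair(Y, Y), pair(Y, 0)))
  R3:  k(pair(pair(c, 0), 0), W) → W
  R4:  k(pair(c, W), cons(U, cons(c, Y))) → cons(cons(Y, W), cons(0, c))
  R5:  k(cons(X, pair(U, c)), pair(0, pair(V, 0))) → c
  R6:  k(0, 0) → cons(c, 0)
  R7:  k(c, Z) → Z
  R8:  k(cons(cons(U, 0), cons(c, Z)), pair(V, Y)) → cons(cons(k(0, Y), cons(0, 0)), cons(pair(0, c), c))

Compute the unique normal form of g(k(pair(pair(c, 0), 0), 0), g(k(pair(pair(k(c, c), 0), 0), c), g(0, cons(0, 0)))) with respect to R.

0

1. g(k(pair(pair(c, 0), 0), 0), g(k(pair(pair(k(c, c), 0), 0), c), g(0, cons(0, 0))))  →  k(pair(pair(c, 0), 0), 0)   [R1 at ε]
2. k(pair(pair(c, 0), 0), 0)  →  0   [R3 at ε]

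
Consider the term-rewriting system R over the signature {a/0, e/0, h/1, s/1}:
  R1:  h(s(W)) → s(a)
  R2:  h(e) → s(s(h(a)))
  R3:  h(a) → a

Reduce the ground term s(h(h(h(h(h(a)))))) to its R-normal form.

s(a)

1. s(h(h(h(h(h(a))))))  →  s(h(h(h(h(a)))))   [R3 at 1.1.1.1.1]
2. s(h(h(h(h(a)))))  →  s(h(h(h(a))))   [R3 at 1.1.1.1]
3. s(h(h(h(a))))  →  s(h(h(a)))   [R3 at 1.1.1]
4. s(h(h(a)))  →  s(h(a))   [R3 at 1.1]
5. s(h(a))  →  s(a)   [R3 at 1]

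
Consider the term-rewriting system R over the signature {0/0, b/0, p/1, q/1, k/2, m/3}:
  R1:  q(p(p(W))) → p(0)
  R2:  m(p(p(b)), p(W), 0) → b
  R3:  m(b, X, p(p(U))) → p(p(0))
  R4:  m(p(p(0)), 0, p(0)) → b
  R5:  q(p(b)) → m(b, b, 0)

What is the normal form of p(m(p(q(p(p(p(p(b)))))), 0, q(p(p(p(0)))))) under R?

1. p(m(p(q(p(p(p(p(b)))))), 0, q(p(p(p(0))))))  →  p(m(p(p(0)), 0, q(p(p(p(0))))))   [R1 at 1.1.1]
2. p(m(p(p(0)), 0, q(p(p(p(0))))))  →  p(m(p(p(0)), 0, p(0)))   [R1 at 1.3]
3. p(m(p(p(0)), 0, p(0)))  →  p(b)   [R4 at 1]

p(b)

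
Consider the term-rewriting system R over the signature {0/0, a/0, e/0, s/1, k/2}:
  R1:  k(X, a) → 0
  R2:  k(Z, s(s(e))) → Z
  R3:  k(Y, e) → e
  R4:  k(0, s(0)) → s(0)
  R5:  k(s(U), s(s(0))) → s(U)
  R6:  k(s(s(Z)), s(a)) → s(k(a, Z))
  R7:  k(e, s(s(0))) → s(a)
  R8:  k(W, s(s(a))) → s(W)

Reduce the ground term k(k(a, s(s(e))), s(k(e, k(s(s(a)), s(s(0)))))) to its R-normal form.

a

1. k(k(a, s(s(e))), s(k(e, k(s(s(a)), s(s(0))))))  →  k(a, s(k(e, k(s(s(a)), s(s(0))))))   [R2 at 1]
2. k(a, s(k(e, k(s(s(a)), s(s(0))))))  →  k(a, s(k(e, s(s(a)))))   [R5 at 2.1.2]
3. k(a, s(k(e, s(s(a)))))  →  k(a, s(s(e)))   [R8 at 2.1]
4. k(a, s(s(e)))  →  a   [R2 at ε]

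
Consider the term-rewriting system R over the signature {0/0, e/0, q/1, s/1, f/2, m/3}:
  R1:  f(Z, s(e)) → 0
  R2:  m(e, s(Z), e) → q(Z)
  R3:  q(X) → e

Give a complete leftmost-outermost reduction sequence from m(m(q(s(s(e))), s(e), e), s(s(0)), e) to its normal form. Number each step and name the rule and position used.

e

1. m(m(q(s(s(e))), s(e), e), s(s(0)), e)  →  m(m(e, s(e), e), s(s(0)), e)   [R3 at 1.1]
2. m(m(e, s(e), e), s(s(0)), e)  →  m(q(e), s(s(0)), e)   [R2 at 1]
3. m(q(e), s(s(0)), e)  →  m(e, s(s(0)), e)   [R3 at 1]
4. m(e, s(s(0)), e)  →  q(s(0))   [R2 at ε]
5. q(s(0))  →  e   [R3 at ε]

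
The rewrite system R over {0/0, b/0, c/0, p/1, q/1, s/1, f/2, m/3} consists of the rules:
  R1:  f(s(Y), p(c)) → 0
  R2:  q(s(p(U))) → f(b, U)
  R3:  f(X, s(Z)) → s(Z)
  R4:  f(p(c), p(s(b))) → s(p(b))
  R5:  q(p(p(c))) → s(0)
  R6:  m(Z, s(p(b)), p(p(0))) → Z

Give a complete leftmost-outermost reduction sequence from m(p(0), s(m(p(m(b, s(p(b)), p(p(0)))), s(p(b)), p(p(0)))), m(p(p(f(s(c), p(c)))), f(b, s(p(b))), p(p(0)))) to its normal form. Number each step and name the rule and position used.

1. m(p(0), s(m(p(m(b, s(p(b)), p(p(0)))), s(p(b)), p(p(0)))), m(p(p(f(s(c), p(c)))), f(b, s(p(b))), p(p(0))))  →  m(p(0), s(p(m(b, s(p(b)), p(p(0))))), m(p(p(f(s(c), p(c)))), f(b, s(p(b))), p(p(0))))   [R6 at 2.1]
2. m(p(0), s(p(m(b, s(p(b)), p(p(0))))), m(p(p(f(s(c), p(c)))), f(b, s(p(b))), p(p(0))))  →  m(p(0), s(p(b)), m(p(p(f(s(c), p(c)))), f(b, s(p(b))), p(p(0))))   [R6 at 2.1.1]
3. m(p(0), s(p(b)), m(p(p(f(s(c), p(c)))), f(b, s(p(b))), p(p(0))))  →  m(p(0), s(p(b)), m(p(p(0)), f(b, s(p(b))), p(p(0))))   [R1 at 3.1.1.1]
4. m(p(0), s(p(b)), m(p(p(0)), f(b, s(p(b))), p(p(0))))  →  m(p(0), s(p(b)), m(p(p(0)), s(p(b)), p(p(0))))   [R3 at 3.2]
5. m(p(0), s(p(b)), m(p(p(0)), s(p(b)), p(p(0))))  →  m(p(0), s(p(b)), p(p(0)))   [R6 at 3]
6. m(p(0), s(p(b)), p(p(0)))  →  p(0)   [R6 at ε]

p(0)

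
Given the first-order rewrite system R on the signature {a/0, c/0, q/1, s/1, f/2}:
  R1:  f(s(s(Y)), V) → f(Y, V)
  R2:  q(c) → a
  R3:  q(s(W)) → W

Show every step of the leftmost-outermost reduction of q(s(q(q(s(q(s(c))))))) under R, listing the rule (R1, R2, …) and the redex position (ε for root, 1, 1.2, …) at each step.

1. q(s(q(q(s(q(s(c)))))))  →  q(q(s(q(s(c)))))   [R3 at ε]
2. q(q(s(q(s(c)))))  →  q(q(s(c)))   [R3 at 1]
3. q(q(s(c)))  →  q(c)   [R3 at 1]
4. q(c)  →  a   [R2 at ε]

a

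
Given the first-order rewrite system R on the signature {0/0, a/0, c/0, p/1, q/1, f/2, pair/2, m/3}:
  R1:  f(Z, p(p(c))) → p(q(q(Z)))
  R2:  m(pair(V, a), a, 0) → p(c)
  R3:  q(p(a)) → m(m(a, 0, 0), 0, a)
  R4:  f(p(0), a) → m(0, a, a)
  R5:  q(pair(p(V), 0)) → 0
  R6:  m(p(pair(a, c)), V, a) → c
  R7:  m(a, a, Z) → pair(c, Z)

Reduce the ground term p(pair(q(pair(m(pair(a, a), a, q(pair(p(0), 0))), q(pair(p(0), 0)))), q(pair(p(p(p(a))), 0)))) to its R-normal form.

1. p(pair(q(pair(m(pair(a, a), a, q(pair(p(0), 0))), q(pair(p(0), 0)))), q(pair(p(p(p(a))), 0))))  →  p(pair(q(pair(m(pair(a, a), a, 0), q(pair(p(0), 0)))), q(pair(p(p(p(a))), 0))))   [R5 at 1.1.1.1.3]
2. p(pair(q(pair(m(pair(a, a), a, 0), q(pair(p(0), 0)))), q(pair(p(p(p(a))), 0))))  →  p(pair(q(pair(p(c), q(pair(p(0), 0)))), q(pair(p(p(p(a))), 0))))   [R2 at 1.1.1.1]
3. p(pair(q(pair(p(c), q(pair(p(0), 0)))), q(pair(p(p(p(a))), 0))))  →  p(pair(q(pair(p(c), 0)), q(pair(p(p(p(a))), 0))))   [R5 at 1.1.1.2]
4. p(pair(q(pair(p(c), 0)), q(pair(p(p(p(a))), 0))))  →  p(pair(0, q(pair(p(p(p(a))), 0))))   [R5 at 1.1]
5. p(pair(0, q(pair(p(p(p(a))), 0))))  →  p(pair(0, 0))   [R5 at 1.2]

p(pair(0, 0))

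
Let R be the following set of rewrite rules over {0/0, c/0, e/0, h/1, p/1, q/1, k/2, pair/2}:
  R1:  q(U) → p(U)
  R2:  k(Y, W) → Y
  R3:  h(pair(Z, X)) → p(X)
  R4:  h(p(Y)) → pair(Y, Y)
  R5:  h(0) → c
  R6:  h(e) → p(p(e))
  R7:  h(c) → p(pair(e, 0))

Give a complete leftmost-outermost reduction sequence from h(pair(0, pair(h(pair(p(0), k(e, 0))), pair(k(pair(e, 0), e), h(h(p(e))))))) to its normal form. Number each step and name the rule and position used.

p(pair(p(e), pair(pair(e, 0), p(e))))

1. h(pair(0, pair(h(pair(p(0), k(e, 0))), pair(k(pair(e, 0), e), h(h(p(e)))))))  →  p(pair(h(pair(p(0), k(e, 0))), pair(k(pair(e, 0), e), h(h(p(e))))))   [R3 at ε]
2. p(pair(h(pair(p(0), k(e, 0))), pair(k(pair(e, 0), e), h(h(p(e))))))  →  p(pair(p(k(e, 0)), pair(k(pair(e, 0), e), h(h(p(e))))))   [R3 at 1.1]
3. p(pair(p(k(e, 0)), pair(k(pair(e, 0), e), h(h(p(e))))))  →  p(pair(p(e), pair(k(pair(e, 0), e), h(h(p(e))))))   [R2 at 1.1.1]
4. p(pair(p(e), pair(k(pair(e, 0), e), h(h(p(e))))))  →  p(pair(p(e), pair(pair(e, 0), h(h(p(e))))))   [R2 at 1.2.1]
5. p(pair(p(e), pair(pair(e, 0), h(h(p(e))))))  →  p(pair(p(e), pair(pair(e, 0), h(pair(e, e)))))   [R4 at 1.2.2.1]
6. p(pair(p(e), pair(pair(e, 0), h(pair(e, e)))))  →  p(pair(p(e), pair(pair(e, 0), p(e))))   [R3 at 1.2.2]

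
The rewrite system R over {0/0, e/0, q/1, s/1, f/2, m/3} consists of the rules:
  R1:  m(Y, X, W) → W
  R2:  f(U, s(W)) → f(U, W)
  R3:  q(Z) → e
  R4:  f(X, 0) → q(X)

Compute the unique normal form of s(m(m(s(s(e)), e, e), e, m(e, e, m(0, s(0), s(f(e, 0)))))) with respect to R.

1. s(m(m(s(s(e)), e, e), e, m(e, e, m(0, s(0), s(f(e, 0))))))  →  s(m(e, e, m(0, s(0), s(f(e, 0)))))   [R1 at 1]
2. s(m(e, e, m(0, s(0), s(f(e, 0)))))  →  s(m(0, s(0), s(f(e, 0))))   [R1 at 1]
3. s(m(0, s(0), s(f(e, 0))))  →  s(s(f(e, 0)))   [R1 at 1]
4. s(s(f(e, 0)))  →  s(s(q(e)))   [R4 at 1.1]
5. s(s(q(e)))  →  s(s(e))   [R3 at 1.1]

s(s(e))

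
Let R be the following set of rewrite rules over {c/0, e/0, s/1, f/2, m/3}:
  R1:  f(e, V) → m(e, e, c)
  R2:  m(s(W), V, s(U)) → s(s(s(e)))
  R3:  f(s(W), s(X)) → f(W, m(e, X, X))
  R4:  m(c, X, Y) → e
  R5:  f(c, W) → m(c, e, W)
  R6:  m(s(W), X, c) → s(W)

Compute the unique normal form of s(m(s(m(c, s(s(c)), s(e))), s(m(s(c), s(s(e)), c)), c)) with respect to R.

s(s(e))

1. s(m(s(m(c, s(s(c)), s(e))), s(m(s(c), s(s(e)), c)), c))  →  s(s(m(c, s(s(c)), s(e))))   [R6 at 1]
2. s(s(m(c, s(s(c)), s(e))))  →  s(s(e))   [R4 at 1.1]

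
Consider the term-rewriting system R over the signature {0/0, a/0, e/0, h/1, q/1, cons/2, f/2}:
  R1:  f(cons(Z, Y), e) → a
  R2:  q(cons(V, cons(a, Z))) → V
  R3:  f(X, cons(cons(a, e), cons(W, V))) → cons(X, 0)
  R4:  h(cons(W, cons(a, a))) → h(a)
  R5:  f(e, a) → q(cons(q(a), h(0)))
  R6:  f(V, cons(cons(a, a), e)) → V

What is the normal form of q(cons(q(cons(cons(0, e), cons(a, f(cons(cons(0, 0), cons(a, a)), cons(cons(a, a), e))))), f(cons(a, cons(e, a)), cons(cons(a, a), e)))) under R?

1. q(cons(q(cons(cons(0, e), cons(a, f(cons(cons(0, 0), cons(a, a)), cons(cons(a, a), e))))), f(cons(a, cons(e, a)), cons(cons(a, a), e))))  →  q(cons(cons(0, e), f(cons(a, cons(e, a)), cons(cons(a, a), e))))   [R2 at 1.1]
2. q(cons(cons(0, e), f(cons(a, cons(e, a)), cons(cons(a, a), e))))  →  q(cons(cons(0, e), cons(a, cons(e, a))))   [R6 at 1.2]
3. q(cons(cons(0, e), cons(a, cons(e, a))))  →  cons(0, e)   [R2 at ε]

cons(0, e)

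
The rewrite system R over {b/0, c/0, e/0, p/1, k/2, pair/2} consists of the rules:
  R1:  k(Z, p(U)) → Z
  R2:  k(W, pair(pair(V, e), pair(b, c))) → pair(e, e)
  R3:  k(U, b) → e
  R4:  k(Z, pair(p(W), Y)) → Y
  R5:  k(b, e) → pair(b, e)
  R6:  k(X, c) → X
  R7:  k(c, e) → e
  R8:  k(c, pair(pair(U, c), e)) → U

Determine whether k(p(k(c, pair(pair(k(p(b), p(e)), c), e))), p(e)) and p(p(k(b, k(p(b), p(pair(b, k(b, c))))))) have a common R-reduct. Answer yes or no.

Reduce t₁ = k(p(k(c, pair(pair(k(p(b), p(e)), c), e))), p(e)):
1. k(p(k(c, pair(pair(k(p(b), p(e)), c), e))), p(e))  →  p(k(c, pair(pair(k(p(b), p(e)), c), e)))   [R1 at ε]
2. p(k(c, pair(pair(k(p(b), p(e)), c), e)))  →  p(k(p(b), p(e)))   [R8 at 1]
3. p(k(p(b), p(e)))  →  p(p(b))   [R1 at 1]

Reduce t₂ = p(p(k(b, k(p(b), p(pair(b, k(b, c))))))):
1. p(p(k(b, k(p(b), p(pair(b, k(b, c)))))))  →  p(p(k(b, p(b))))   [R1 at 1.1.2]
2. p(p(k(b, p(b))))  →  p(p(b))   [R1 at 1.1]

yes — NF(t₁) = p(p(b)), NF(t₂) = p(p(b))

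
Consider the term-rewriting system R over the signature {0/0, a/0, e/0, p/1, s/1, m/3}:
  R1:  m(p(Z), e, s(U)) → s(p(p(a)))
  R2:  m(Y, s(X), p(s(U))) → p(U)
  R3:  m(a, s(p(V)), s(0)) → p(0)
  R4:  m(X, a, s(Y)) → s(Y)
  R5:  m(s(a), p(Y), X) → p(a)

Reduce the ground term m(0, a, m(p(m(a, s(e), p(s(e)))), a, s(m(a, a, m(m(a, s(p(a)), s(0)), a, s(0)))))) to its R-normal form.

s(s(0))

1. m(0, a, m(p(m(a, s(e), p(s(e)))), a, s(m(a, a, m(m(a, s(p(a)), s(0)), a, s(0))))))  →  m(0, a, s(m(a, a, m(m(a, s(p(a)), s(0)), a, s(0)))))   [R4 at 3]
2. m(0, a, s(m(a, a, m(m(a, s(p(a)), s(0)), a, s(0)))))  →  s(m(a, a, m(m(a, s(p(a)), s(0)), a, s(0))))   [R4 at ε]
3. s(m(a, a, m(m(a, s(p(a)), s(0)), a, s(0))))  →  s(m(a, a, s(0)))   [R4 at 1.3]
4. s(m(a, a, s(0)))  →  s(s(0))   [R4 at 1]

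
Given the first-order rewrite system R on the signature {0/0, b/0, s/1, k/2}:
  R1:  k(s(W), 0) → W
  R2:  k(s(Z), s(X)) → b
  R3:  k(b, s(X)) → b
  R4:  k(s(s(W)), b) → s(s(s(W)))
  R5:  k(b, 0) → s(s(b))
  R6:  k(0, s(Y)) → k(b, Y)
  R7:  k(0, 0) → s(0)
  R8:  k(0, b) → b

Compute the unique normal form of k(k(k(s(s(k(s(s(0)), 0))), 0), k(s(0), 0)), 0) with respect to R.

0

1. k(k(k(s(s(k(s(s(0)), 0))), 0), k(s(0), 0)), 0)  →  k(k(s(k(s(s(0)), 0)), k(s(0), 0)), 0)   [R1 at 1.1]
2. k(k(s(k(s(s(0)), 0)), k(s(0), 0)), 0)  →  k(k(s(s(0)), k(s(0), 0)), 0)   [R1 at 1.1.1]
3. k(k(s(s(0)), k(s(0), 0)), 0)  →  k(k(s(s(0)), 0), 0)   [R1 at 1.2]
4. k(k(s(s(0)), 0), 0)  →  k(s(0), 0)   [R1 at 1]
5. k(s(0), 0)  →  0   [R1 at ε]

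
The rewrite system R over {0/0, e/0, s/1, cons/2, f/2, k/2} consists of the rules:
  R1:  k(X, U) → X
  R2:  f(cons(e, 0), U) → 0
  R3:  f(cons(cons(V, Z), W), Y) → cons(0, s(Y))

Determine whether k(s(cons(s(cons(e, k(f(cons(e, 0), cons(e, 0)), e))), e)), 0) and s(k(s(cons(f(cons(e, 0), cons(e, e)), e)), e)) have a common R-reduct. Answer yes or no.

no — NF(t₁) = s(cons(s(cons(e, 0)), e)), NF(t₂) = s(s(cons(0, e)))

Reduce t₁ = k(s(cons(s(cons(e, k(f(cons(e, 0), cons(e, 0)), e))), e)), 0):
1. k(s(cons(s(cons(e, k(f(cons(e, 0), cons(e, 0)), e))), e)), 0)  →  s(cons(s(cons(e, k(f(cons(e, 0), cons(e, 0)), e))), e))   [R1 at ε]
2. s(cons(s(cons(e, k(f(cons(e, 0), cons(e, 0)), e))), e))  →  s(cons(s(cons(e, f(cons(e, 0), cons(e, 0)))), e))   [R1 at 1.1.1.2]
3. s(cons(s(cons(e, f(cons(e, 0), cons(e, 0)))), e))  →  s(cons(s(cons(e, 0)), e))   [R2 at 1.1.1.2]

Reduce t₂ = s(k(s(cons(f(cons(e, 0), cons(e, e)), e)), e)):
1. s(k(s(cons(f(cons(e, 0), cons(e, e)), e)), e))  →  s(s(cons(f(cons(e, 0), cons(e, e)), e)))   [R1 at 1]
2. s(s(cons(f(cons(e, 0), cons(e, e)), e)))  →  s(s(cons(0, e)))   [R2 at 1.1.1]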